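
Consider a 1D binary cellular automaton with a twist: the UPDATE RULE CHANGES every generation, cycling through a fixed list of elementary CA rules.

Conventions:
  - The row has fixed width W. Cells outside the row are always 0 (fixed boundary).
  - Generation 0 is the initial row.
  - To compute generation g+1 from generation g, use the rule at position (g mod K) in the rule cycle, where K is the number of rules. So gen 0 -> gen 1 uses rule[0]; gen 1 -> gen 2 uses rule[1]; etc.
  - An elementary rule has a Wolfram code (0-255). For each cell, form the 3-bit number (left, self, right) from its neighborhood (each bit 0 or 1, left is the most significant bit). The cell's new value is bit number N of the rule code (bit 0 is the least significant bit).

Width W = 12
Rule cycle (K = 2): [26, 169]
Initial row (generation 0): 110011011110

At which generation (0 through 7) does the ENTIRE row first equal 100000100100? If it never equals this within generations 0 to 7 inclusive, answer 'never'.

Gen 0: 110011011110
Gen 1 (rule 26): 101110010001
Gen 2 (rule 169): 011100000100
Gen 3 (rule 26): 110010001010
Gen 4 (rule 169): 100000100100
Gen 5 (rule 26): 010001011010
Gen 6 (rule 169): 000100110100
Gen 7 (rule 26): 001011100010

Answer: 4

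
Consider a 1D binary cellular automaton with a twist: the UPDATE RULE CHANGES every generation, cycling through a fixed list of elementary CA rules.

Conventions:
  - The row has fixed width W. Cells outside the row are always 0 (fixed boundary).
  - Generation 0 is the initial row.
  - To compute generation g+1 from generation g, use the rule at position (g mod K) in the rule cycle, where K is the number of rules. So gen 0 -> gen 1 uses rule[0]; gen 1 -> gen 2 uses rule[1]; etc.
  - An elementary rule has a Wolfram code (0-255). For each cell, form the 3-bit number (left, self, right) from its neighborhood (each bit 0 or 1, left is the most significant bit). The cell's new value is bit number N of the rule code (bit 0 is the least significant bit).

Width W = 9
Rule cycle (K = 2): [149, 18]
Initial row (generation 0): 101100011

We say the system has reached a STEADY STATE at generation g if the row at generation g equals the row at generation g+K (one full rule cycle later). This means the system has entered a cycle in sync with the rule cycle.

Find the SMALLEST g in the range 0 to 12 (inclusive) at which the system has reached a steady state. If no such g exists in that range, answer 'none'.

Answer: 5

Derivation:
Gen 0: 101100011
Gen 1 (rule 149): 100011000
Gen 2 (rule 18): 010100100
Gen 3 (rule 149): 010110111
Gen 4 (rule 18): 100000000
Gen 5 (rule 149): 111111111
Gen 6 (rule 18): 000000000
Gen 7 (rule 149): 111111111
Gen 8 (rule 18): 000000000
Gen 9 (rule 149): 111111111
Gen 10 (rule 18): 000000000
Gen 11 (rule 149): 111111111
Gen 12 (rule 18): 000000000
Gen 13 (rule 149): 111111111
Gen 14 (rule 18): 000000000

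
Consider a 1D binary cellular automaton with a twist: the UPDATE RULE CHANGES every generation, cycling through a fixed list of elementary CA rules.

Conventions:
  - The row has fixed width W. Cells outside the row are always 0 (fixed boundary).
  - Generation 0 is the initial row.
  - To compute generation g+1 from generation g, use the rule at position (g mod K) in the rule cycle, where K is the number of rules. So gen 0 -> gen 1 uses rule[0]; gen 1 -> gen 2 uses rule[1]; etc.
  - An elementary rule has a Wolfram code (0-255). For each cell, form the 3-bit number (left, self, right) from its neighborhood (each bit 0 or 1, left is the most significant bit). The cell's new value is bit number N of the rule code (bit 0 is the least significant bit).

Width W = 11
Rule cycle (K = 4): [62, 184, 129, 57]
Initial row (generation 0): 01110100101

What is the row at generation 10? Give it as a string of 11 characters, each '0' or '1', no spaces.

Answer: 01000000000

Derivation:
Gen 0: 01110100101
Gen 1 (rule 62): 11001111111
Gen 2 (rule 184): 10101111110
Gen 3 (rule 129): 00000111100
Gen 4 (rule 57): 11110100011
Gen 5 (rule 62): 10001110110
Gen 6 (rule 184): 01001101101
Gen 7 (rule 129): 00000000000
Gen 8 (rule 57): 11111111111
Gen 9 (rule 62): 10000000000
Gen 10 (rule 184): 01000000000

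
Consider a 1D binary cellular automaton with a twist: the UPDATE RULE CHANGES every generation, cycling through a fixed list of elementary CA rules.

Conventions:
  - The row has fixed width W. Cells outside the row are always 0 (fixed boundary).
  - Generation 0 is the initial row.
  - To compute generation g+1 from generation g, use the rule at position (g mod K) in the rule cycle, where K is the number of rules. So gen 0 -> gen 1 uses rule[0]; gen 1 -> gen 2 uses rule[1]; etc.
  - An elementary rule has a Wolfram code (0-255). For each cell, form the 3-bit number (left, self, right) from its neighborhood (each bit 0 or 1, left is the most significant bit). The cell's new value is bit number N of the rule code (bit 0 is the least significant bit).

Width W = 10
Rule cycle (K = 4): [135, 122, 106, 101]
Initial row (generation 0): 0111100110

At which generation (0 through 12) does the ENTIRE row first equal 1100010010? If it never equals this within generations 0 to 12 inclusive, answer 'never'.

Answer: never

Derivation:
Gen 0: 0111100110
Gen 1 (rule 135): 1011001000
Gen 2 (rule 122): 0111110100
Gen 3 (rule 106): 1100011000
Gen 4 (rule 101): 0101001011
Gen 5 (rule 135): 1101011000
Gen 6 (rule 122): 1110111100
Gen 7 (rule 106): 1011100100
Gen 8 (rule 101): 1100100101
Gen 9 (rule 135): 0001101101
Gen 10 (rule 122): 0011111110
Gen 11 (rule 106): 0110000010
Gen 12 (rule 101): 0010111010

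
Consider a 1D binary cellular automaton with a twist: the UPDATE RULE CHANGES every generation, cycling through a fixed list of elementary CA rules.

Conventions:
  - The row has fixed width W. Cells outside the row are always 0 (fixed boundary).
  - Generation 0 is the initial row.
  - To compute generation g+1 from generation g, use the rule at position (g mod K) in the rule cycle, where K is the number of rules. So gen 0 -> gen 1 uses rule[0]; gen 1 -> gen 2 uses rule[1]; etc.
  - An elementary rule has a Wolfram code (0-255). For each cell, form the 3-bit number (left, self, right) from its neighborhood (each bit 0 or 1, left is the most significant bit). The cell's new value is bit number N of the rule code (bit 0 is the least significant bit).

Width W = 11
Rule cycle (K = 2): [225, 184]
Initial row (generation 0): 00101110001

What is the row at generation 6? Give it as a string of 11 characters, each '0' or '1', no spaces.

Answer: 11101001010

Derivation:
Gen 0: 00101110001
Gen 1 (rule 225): 10010110100
Gen 2 (rule 184): 01001101010
Gen 3 (rule 225): 00000110100
Gen 4 (rule 184): 00000101010
Gen 5 (rule 225): 11110010100
Gen 6 (rule 184): 11101001010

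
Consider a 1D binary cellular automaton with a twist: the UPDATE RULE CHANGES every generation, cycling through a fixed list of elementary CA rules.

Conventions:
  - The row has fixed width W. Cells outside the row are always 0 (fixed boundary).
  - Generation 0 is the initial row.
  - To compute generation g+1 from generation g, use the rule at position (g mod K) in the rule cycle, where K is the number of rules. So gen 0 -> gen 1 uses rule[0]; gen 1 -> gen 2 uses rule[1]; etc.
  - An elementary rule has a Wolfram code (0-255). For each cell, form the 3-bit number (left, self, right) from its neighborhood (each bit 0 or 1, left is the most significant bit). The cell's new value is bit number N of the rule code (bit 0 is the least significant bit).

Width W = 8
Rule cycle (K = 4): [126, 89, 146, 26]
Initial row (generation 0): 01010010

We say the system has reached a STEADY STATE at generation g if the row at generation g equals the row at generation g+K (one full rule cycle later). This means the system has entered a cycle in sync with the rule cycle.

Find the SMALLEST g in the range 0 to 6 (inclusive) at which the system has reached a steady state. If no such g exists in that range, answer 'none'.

Gen 0: 01010010
Gen 1 (rule 126): 11111111
Gen 2 (rule 89): 10000001
Gen 3 (rule 146): 01000010
Gen 4 (rule 26): 10100101
Gen 5 (rule 126): 11111111
Gen 6 (rule 89): 10000001
Gen 7 (rule 146): 01000010
Gen 8 (rule 26): 10100101
Gen 9 (rule 126): 11111111
Gen 10 (rule 89): 10000001

Answer: 1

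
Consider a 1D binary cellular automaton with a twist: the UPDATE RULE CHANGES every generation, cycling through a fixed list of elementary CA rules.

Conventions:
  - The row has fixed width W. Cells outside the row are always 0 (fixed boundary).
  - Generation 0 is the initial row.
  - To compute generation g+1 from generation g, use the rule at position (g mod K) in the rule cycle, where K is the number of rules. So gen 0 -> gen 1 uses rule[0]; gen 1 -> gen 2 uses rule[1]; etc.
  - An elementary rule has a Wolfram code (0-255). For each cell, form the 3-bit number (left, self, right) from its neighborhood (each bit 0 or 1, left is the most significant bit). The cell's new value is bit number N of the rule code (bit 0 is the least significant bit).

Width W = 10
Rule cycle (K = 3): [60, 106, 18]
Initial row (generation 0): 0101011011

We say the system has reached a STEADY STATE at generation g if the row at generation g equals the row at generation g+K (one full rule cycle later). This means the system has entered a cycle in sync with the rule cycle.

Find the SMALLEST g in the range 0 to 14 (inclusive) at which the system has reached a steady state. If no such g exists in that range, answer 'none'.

Gen 0: 0101011011
Gen 1 (rule 60): 0111110110
Gen 2 (rule 106): 1100011110
Gen 3 (rule 18): 0010100001
Gen 4 (rule 60): 0011110001
Gen 5 (rule 106): 0110010010
Gen 6 (rule 18): 1001101101
Gen 7 (rule 60): 1101011011
Gen 8 (rule 106): 1110111111
Gen 9 (rule 18): 0000000000
Gen 10 (rule 60): 0000000000
Gen 11 (rule 106): 0000000000
Gen 12 (rule 18): 0000000000
Gen 13 (rule 60): 0000000000
Gen 14 (rule 106): 0000000000
Gen 15 (rule 18): 0000000000
Gen 16 (rule 60): 0000000000
Gen 17 (rule 106): 0000000000

Answer: 9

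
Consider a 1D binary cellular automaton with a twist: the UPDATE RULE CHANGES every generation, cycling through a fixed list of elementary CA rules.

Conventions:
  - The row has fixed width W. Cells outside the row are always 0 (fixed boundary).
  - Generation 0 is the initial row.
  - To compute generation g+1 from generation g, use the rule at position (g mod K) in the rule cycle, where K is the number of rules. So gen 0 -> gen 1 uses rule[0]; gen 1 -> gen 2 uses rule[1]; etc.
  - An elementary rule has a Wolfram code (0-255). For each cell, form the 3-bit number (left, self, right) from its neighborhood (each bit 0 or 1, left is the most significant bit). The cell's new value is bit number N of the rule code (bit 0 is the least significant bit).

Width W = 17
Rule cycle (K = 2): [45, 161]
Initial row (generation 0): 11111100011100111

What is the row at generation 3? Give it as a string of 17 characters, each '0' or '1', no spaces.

Answer: 10100000100100101

Derivation:
Gen 0: 11111100011100111
Gen 1 (rule 45): 10000001010000100
Gen 2 (rule 161): 00111100100110001
Gen 3 (rule 45): 10100000100100101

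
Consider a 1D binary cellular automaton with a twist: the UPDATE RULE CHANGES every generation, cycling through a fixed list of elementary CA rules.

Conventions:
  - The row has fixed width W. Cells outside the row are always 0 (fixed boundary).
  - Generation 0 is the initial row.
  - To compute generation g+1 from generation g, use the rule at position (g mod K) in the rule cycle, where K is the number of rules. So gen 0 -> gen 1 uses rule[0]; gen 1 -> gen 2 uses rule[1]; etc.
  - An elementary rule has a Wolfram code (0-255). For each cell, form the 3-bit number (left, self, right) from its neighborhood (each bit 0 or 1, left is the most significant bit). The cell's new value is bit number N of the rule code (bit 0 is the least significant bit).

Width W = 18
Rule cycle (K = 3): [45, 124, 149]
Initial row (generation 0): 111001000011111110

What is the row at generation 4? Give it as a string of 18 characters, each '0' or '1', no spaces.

Answer: 101000100001100000

Derivation:
Gen 0: 111001000011111110
Gen 1 (rule 45): 100001011010000000
Gen 2 (rule 124): 110001111111000000
Gen 3 (rule 149): 001100111110111111
Gen 4 (rule 45): 101000100001100000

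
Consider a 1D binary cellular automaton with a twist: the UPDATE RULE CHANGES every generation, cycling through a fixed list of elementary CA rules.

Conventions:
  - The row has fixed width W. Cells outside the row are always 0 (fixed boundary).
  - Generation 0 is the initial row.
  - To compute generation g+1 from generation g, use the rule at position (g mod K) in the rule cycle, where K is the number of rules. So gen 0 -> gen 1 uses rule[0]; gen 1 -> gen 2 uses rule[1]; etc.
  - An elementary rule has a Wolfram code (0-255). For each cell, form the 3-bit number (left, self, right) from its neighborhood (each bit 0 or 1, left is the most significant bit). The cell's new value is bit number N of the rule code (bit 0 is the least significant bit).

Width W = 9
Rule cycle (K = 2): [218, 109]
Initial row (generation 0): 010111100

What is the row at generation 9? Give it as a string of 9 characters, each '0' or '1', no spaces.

Answer: 100111001

Derivation:
Gen 0: 010111100
Gen 1 (rule 218): 100111110
Gen 2 (rule 109): 100100010
Gen 3 (rule 218): 011010101
Gen 4 (rule 109): 011111111
Gen 5 (rule 218): 111111111
Gen 6 (rule 109): 100000001
Gen 7 (rule 218): 010000010
Gen 8 (rule 109): 010111010
Gen 9 (rule 218): 100111001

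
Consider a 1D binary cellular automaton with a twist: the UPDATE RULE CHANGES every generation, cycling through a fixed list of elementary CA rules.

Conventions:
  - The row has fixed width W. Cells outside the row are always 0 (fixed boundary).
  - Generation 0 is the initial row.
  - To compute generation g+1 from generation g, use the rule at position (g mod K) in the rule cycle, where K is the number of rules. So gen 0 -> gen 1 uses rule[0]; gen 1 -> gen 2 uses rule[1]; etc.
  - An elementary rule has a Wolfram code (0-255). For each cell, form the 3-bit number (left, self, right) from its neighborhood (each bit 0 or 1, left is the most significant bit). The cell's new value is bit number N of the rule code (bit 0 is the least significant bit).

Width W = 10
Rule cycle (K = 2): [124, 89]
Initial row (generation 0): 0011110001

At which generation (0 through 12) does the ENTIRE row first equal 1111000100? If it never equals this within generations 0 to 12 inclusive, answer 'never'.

Gen 0: 0011110001
Gen 1 (rule 124): 0010011001
Gen 2 (rule 89): 1001011100
Gen 3 (rule 124): 1101110110
Gen 4 (rule 89): 1101010111
Gen 5 (rule 124): 1111111101
Gen 6 (rule 89): 1000000100
Gen 7 (rule 124): 1100000110
Gen 8 (rule 89): 1111110111
Gen 9 (rule 124): 1000011101
Gen 10 (rule 89): 0111010100
Gen 11 (rule 124): 0101111110
Gen 12 (rule 89): 0001000011

Answer: never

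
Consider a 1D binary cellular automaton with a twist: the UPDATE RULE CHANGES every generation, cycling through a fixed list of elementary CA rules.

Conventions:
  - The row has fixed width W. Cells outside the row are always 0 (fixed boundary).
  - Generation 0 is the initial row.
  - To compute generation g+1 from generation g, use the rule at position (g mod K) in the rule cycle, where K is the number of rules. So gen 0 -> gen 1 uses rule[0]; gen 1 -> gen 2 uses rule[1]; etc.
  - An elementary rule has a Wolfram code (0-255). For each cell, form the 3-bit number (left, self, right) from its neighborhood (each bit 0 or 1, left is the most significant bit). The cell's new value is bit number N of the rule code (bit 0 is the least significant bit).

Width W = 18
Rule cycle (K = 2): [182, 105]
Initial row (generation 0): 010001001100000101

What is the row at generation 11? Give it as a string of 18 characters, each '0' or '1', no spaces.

Answer: 110010010001010111

Derivation:
Gen 0: 010001001100000101
Gen 1 (rule 182): 111011110010001111
Gen 2 (rule 105): 101110010000101001
Gen 3 (rule 182): 110101111001111111
Gen 4 (rule 105): 111011001001000001
Gen 5 (rule 182): 010100111111100011
Gen 6 (rule 105): 001000100000101011
Gen 7 (rule 182): 011101110001111100
Gen 8 (rule 105): 010111010101000101
Gen 9 (rule 182): 111010111111101111
Gen 10 (rule 105): 101101100000111001
Gen 11 (rule 182): 110010010001010111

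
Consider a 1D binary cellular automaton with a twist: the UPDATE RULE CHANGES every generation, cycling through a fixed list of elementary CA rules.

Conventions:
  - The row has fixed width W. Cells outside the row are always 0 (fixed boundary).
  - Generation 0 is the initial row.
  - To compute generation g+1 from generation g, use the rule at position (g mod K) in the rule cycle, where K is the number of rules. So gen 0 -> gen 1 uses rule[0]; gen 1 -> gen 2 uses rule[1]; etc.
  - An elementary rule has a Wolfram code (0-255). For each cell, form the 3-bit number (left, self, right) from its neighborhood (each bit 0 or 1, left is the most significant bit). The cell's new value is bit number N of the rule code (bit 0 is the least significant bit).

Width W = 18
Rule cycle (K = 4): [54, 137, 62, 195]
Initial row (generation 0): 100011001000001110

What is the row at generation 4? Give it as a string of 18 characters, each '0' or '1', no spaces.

Gen 0: 100011001000001110
Gen 1 (rule 54): 110100111100010001
Gen 2 (rule 137): 100000111001000100
Gen 3 (rule 62): 110001100111101110
Gen 4 (rule 195): 010110101011100110

Answer: 010110101011100110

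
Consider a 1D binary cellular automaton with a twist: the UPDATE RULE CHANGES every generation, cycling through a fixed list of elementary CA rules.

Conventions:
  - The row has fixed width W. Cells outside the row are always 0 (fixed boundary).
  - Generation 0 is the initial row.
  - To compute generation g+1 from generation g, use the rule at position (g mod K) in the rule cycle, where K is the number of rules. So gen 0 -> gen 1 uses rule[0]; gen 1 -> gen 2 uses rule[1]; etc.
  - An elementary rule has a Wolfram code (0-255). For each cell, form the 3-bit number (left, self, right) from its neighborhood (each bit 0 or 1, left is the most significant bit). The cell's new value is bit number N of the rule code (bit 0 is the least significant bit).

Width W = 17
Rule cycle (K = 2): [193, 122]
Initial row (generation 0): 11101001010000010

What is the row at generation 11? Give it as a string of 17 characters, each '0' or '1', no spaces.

Answer: 00100001001000001

Derivation:
Gen 0: 11101001010000010
Gen 1 (rule 193): 01100000000111000
Gen 2 (rule 122): 11110000001101100
Gen 3 (rule 193): 01110111100100101
Gen 4 (rule 122): 11011100111011010
Gen 5 (rule 193): 01001100011001000
Gen 6 (rule 122): 10111110111110100
Gen 7 (rule 193): 00011110011110001
Gen 8 (rule 122): 00110011110011010
Gen 9 (rule 193): 10010001110001000
Gen 10 (rule 122): 01101011011010100
Gen 11 (rule 193): 00100001001000001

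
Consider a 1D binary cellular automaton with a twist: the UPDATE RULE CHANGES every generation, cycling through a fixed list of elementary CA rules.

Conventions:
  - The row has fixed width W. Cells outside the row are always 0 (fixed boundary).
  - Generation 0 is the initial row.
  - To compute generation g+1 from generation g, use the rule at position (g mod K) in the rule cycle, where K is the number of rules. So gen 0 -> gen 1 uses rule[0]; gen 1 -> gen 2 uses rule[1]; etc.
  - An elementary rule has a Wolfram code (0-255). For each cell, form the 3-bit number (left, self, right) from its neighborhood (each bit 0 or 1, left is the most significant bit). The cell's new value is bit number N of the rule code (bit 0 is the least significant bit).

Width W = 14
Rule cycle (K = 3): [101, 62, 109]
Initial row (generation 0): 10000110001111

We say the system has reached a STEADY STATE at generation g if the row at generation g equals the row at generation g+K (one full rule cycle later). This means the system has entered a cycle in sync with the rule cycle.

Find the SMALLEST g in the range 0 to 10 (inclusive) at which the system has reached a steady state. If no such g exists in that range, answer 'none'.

Gen 0: 10000110001111
Gen 1 (rule 101): 10110010100001
Gen 2 (rule 62): 11101111110011
Gen 3 (rule 109): 10111000010011
Gen 4 (rule 101): 11001011010001
Gen 5 (rule 62): 10111110111011
Gen 6 (rule 109): 11100011101111
Gen 7 (rule 101): 00101000110001
Gen 8 (rule 62): 01111101101011
Gen 9 (rule 109): 01000111111111
Gen 10 (rule 101): 01010000000001
Gen 11 (rule 62): 11111000000011
Gen 12 (rule 109): 10001011111011
Gen 13 (rule 101): 10101100001101

Answer: none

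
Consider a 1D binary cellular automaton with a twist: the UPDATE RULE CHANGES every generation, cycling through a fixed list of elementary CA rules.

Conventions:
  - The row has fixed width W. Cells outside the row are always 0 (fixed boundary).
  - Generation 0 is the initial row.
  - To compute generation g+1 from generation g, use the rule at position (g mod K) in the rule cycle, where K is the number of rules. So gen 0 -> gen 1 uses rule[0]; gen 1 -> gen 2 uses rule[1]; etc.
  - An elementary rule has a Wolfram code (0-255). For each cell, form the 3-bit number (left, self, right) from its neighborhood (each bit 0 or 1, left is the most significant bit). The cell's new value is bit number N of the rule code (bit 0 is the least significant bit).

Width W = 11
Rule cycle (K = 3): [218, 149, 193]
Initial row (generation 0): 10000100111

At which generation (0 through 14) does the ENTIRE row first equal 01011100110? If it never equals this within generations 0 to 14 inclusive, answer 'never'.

Gen 0: 10000100111
Gen 1 (rule 218): 01001011111
Gen 2 (rule 149): 01101001110
Gen 3 (rule 193): 00100000110
Gen 4 (rule 218): 01010001111
Gen 5 (rule 149): 01011100110
Gen 6 (rule 193): 00001100010
Gen 7 (rule 218): 00011110101
Gen 8 (rule 149): 11001100101
Gen 9 (rule 193): 01000100000
Gen 10 (rule 218): 10101010000
Gen 11 (rule 149): 10101011111
Gen 12 (rule 193): 00000001111
Gen 13 (rule 218): 00000011111
Gen 14 (rule 149): 11111001110

Answer: 5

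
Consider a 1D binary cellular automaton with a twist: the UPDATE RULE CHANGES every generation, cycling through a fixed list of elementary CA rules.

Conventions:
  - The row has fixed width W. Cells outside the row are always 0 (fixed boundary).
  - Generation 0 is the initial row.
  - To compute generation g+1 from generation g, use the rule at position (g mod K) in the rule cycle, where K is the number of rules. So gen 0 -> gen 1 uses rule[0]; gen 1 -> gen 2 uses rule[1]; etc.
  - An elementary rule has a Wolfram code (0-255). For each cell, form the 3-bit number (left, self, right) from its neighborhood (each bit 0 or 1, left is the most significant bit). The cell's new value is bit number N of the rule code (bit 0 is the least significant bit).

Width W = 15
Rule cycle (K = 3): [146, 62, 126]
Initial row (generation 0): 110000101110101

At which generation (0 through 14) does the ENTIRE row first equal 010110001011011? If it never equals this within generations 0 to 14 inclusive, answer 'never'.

Answer: never

Derivation:
Gen 0: 110000101110101
Gen 1 (rule 146): 001001000100000
Gen 2 (rule 62): 011111101110000
Gen 3 (rule 126): 110000111011000
Gen 4 (rule 146): 001001010000100
Gen 5 (rule 62): 011111111001110
Gen 6 (rule 126): 110000001111011
Gen 7 (rule 146): 001000010110000
Gen 8 (rule 62): 011100111101000
Gen 9 (rule 126): 110111100111100
Gen 10 (rule 146): 000011011011010
Gen 11 (rule 62): 000110110110111
Gen 12 (rule 126): 001111111111101
Gen 13 (rule 146): 010111111111000
Gen 14 (rule 62): 111100000000100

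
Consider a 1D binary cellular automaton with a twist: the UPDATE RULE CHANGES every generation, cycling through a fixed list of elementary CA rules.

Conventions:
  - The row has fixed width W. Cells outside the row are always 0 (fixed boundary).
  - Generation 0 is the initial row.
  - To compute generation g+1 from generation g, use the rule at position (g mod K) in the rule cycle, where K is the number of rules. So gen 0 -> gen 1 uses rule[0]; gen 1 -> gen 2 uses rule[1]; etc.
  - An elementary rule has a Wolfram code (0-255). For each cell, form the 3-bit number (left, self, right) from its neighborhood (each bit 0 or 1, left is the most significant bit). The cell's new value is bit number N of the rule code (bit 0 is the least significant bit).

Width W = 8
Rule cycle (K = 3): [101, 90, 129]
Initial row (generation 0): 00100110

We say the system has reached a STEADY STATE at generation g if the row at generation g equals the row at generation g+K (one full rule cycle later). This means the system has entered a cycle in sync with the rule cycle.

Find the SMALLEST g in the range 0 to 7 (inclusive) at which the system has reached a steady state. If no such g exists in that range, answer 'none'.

Answer: none

Derivation:
Gen 0: 00100110
Gen 1 (rule 101): 10100010
Gen 2 (rule 90): 00010101
Gen 3 (rule 129): 11000000
Gen 4 (rule 101): 01011111
Gen 5 (rule 90): 10010001
Gen 6 (rule 129): 00000100
Gen 7 (rule 101): 11110101
Gen 8 (rule 90): 10010000
Gen 9 (rule 129): 00000111
Gen 10 (rule 101): 11110001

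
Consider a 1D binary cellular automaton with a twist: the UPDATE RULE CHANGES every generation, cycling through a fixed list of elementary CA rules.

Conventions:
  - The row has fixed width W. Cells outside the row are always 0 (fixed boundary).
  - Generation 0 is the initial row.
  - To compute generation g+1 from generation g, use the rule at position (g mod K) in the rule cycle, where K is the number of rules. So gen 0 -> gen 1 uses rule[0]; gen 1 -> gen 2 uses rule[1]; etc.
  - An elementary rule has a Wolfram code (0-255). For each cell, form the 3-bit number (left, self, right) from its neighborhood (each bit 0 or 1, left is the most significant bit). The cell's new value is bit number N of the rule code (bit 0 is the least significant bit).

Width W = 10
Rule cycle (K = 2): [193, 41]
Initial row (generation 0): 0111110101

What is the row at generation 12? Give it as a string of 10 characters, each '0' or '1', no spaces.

Gen 0: 0111110101
Gen 1 (rule 193): 0011110000
Gen 2 (rule 41): 1010000111
Gen 3 (rule 193): 0000110011
Gen 4 (rule 41): 1110100010
Gen 5 (rule 193): 0110001000
Gen 6 (rule 41): 0100100011
Gen 7 (rule 193): 0000001001
Gen 8 (rule 41): 1111100000
Gen 9 (rule 193): 0111101111
Gen 10 (rule 41): 0100011000
Gen 11 (rule 193): 0001001011
Gen 12 (rule 41): 1100000110

Answer: 1100000110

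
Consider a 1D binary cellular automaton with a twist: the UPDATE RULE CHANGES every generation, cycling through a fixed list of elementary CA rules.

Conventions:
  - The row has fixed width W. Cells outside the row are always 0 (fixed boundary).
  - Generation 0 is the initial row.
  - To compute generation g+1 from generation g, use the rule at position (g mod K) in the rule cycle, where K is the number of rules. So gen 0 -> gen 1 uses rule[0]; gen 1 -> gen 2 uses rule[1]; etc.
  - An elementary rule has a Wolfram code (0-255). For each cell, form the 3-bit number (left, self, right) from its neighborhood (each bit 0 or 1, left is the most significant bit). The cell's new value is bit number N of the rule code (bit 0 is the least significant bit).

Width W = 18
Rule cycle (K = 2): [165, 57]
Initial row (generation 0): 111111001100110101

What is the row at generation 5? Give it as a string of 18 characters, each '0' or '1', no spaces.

Gen 0: 111111001100110101
Gen 1 (rule 165): 011110000000001111
Gen 2 (rule 57): 010001111111101000
Gen 3 (rule 165): 010100111111011011
Gen 4 (rule 57): 001010100000110110
Gen 5 (rule 165): 101111101110001000

Answer: 101111101110001000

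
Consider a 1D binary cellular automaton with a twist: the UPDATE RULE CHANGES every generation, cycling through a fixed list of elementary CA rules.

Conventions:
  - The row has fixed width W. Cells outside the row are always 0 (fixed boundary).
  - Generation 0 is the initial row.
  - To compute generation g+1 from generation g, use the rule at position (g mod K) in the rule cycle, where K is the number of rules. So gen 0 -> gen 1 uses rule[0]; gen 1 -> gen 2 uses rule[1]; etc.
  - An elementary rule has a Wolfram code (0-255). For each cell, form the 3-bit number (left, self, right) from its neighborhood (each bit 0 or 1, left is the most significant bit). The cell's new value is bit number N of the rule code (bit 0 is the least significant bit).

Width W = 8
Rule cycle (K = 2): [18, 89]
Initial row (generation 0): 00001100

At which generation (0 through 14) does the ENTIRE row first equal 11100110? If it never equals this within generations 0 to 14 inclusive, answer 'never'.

Gen 0: 00001100
Gen 1 (rule 18): 00010010
Gen 2 (rule 89): 11001001
Gen 3 (rule 18): 00110110
Gen 4 (rule 89): 10110111
Gen 5 (rule 18): 00000000
Gen 6 (rule 89): 11111111
Gen 7 (rule 18): 00000000
Gen 8 (rule 89): 11111111
Gen 9 (rule 18): 00000000
Gen 10 (rule 89): 11111111
Gen 11 (rule 18): 00000000
Gen 12 (rule 89): 11111111
Gen 13 (rule 18): 00000000
Gen 14 (rule 89): 11111111

Answer: never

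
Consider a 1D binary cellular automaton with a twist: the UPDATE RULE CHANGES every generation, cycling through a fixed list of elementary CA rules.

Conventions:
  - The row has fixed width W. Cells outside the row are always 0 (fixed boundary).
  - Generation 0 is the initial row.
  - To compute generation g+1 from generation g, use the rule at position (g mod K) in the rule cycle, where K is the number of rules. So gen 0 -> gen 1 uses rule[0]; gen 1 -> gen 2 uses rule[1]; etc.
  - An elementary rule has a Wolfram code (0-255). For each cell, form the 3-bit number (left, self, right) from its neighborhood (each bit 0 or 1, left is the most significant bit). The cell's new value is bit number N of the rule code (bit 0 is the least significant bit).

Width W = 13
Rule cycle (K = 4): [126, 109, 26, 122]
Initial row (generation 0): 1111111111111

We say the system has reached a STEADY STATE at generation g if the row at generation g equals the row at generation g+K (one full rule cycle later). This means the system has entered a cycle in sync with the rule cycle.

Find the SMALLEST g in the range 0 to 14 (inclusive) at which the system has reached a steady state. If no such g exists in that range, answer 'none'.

Gen 0: 1111111111111
Gen 1 (rule 126): 1000000000001
Gen 2 (rule 109): 1011111111101
Gen 3 (rule 26): 0010000000000
Gen 4 (rule 122): 0101000000000
Gen 5 (rule 126): 1111100000000
Gen 6 (rule 109): 1000101111111
Gen 7 (rule 26): 0101001000000
Gen 8 (rule 122): 1010110100000
Gen 9 (rule 126): 1111111110000
Gen 10 (rule 109): 1000000010111
Gen 11 (rule 26): 0100000100100
Gen 12 (rule 122): 1010001011010
Gen 13 (rule 126): 1111011111111
Gen 14 (rule 109): 1001110000001
Gen 15 (rule 26): 0111001000010
Gen 16 (rule 122): 1101110100101
Gen 17 (rule 126): 1111011111111
Gen 18 (rule 109): 1001110000001

Answer: 13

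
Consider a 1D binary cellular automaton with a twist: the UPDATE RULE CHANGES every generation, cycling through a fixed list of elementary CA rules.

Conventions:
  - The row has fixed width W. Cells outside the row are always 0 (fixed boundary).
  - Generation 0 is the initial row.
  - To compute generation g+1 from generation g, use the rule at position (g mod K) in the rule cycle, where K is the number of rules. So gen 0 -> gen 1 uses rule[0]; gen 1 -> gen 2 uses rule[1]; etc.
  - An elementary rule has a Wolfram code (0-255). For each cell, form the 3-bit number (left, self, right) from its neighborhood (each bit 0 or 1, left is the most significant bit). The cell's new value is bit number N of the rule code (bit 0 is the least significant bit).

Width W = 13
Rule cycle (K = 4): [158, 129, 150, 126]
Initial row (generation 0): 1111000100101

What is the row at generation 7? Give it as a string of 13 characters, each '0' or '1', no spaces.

Answer: 0000010110100

Derivation:
Gen 0: 1111000100101
Gen 1 (rule 158): 1110101111101
Gen 2 (rule 129): 0100000111000
Gen 3 (rule 150): 1110001010100
Gen 4 (rule 126): 1011011111110
Gen 5 (rule 158): 1010011111101
Gen 6 (rule 129): 0000001111000
Gen 7 (rule 150): 0000010110100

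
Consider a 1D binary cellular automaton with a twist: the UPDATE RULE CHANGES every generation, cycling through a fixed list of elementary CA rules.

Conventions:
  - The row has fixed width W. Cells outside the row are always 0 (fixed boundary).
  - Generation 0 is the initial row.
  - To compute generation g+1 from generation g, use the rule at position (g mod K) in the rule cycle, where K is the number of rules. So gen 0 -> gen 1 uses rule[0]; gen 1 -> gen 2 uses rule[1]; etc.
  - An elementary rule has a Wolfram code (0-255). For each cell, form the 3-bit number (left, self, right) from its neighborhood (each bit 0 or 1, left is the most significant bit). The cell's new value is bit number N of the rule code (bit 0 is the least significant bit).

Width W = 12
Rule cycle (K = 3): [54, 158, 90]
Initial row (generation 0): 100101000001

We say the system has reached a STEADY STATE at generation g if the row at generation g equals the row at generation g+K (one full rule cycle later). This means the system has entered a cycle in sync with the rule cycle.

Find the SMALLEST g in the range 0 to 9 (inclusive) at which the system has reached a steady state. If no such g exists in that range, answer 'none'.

Gen 0: 100101000001
Gen 1 (rule 54): 111111100011
Gen 2 (rule 158): 111111010110
Gen 3 (rule 90): 100001000111
Gen 4 (rule 54): 110011101000
Gen 5 (rule 158): 101111001100
Gen 6 (rule 90): 001001111110
Gen 7 (rule 54): 011110000001
Gen 8 (rule 158): 111101000011
Gen 9 (rule 90): 100100100111
Gen 10 (rule 54): 111111111000
Gen 11 (rule 158): 111111110100
Gen 12 (rule 90): 100000010010

Answer: none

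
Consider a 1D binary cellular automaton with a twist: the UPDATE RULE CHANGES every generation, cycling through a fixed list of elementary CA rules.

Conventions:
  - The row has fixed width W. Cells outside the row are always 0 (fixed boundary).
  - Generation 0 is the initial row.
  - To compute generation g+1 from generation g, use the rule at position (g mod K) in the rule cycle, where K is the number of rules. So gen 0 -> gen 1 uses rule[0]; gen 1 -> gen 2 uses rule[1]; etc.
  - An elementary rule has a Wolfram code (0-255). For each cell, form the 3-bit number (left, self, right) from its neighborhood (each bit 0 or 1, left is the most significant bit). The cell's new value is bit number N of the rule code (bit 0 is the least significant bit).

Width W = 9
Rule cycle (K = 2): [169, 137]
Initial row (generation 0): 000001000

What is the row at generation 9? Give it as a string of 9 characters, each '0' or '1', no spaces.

Answer: 110110000

Derivation:
Gen 0: 000001000
Gen 1 (rule 169): 111100011
Gen 2 (rule 137): 111001010
Gen 3 (rule 169): 110000100
Gen 4 (rule 137): 100110001
Gen 5 (rule 169): 000100100
Gen 6 (rule 137): 110000001
Gen 7 (rule 169): 100111100
Gen 8 (rule 137): 000111001
Gen 9 (rule 169): 110110000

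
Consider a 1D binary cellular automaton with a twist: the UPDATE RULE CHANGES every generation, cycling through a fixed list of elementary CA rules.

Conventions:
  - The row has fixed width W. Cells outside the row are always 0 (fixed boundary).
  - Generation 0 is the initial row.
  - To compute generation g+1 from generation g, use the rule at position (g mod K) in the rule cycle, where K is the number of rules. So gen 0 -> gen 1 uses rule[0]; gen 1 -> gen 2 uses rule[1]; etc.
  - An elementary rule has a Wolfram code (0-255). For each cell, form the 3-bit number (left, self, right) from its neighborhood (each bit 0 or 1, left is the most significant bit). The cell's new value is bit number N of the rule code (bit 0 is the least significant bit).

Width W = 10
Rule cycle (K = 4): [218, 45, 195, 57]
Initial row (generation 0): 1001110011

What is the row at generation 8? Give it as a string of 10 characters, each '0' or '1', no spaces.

Answer: 1111110100

Derivation:
Gen 0: 1001110011
Gen 1 (rule 218): 0111111111
Gen 2 (rule 45): 0100000000
Gen 3 (rule 195): 1001111111
Gen 4 (rule 57): 0101000000
Gen 5 (rule 218): 1000100000
Gen 6 (rule 45): 1010101111
Gen 7 (rule 195): 0000000111
Gen 8 (rule 57): 1111110100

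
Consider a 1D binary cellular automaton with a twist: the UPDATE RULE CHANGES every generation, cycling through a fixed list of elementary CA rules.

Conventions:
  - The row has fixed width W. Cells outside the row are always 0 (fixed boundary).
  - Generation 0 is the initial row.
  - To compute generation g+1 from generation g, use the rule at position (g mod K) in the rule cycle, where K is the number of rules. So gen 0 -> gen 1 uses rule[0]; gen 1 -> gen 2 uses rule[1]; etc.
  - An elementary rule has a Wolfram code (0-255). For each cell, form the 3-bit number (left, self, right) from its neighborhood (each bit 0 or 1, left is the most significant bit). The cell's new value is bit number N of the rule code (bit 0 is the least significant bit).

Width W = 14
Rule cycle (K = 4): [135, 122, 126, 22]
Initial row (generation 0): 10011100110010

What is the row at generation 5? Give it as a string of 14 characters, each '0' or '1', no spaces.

Gen 0: 10011100110010
Gen 1 (rule 135): 10101001000110
Gen 2 (rule 122): 01010110101111
Gen 3 (rule 126): 11111111111001
Gen 4 (rule 22): 00000000000111
Gen 5 (rule 135): 11111111111010

Answer: 11111111111010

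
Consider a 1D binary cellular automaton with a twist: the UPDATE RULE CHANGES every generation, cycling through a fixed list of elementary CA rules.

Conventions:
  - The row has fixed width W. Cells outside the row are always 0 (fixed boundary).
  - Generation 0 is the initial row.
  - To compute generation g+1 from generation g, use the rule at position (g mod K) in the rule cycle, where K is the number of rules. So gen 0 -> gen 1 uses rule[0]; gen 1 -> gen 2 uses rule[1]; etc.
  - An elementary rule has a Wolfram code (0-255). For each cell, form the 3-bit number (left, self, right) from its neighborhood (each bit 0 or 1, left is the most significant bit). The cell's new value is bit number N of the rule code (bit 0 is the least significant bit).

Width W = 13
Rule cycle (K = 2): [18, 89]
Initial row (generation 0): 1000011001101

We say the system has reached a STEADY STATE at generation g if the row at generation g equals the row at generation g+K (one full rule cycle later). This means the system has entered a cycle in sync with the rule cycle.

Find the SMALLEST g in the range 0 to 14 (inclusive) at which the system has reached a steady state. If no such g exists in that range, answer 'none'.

Answer: 8

Derivation:
Gen 0: 1000011001101
Gen 1 (rule 18): 0100100110000
Gen 2 (rule 89): 0010010111111
Gen 3 (rule 18): 0101100000000
Gen 4 (rule 89): 0001111111111
Gen 5 (rule 18): 0010000000000
Gen 6 (rule 89): 1001111111111
Gen 7 (rule 18): 0110000000000
Gen 8 (rule 89): 0111111111111
Gen 9 (rule 18): 1000000000000
Gen 10 (rule 89): 0111111111111
Gen 11 (rule 18): 1000000000000
Gen 12 (rule 89): 0111111111111
Gen 13 (rule 18): 1000000000000
Gen 14 (rule 89): 0111111111111
Gen 15 (rule 18): 1000000000000
Gen 16 (rule 89): 0111111111111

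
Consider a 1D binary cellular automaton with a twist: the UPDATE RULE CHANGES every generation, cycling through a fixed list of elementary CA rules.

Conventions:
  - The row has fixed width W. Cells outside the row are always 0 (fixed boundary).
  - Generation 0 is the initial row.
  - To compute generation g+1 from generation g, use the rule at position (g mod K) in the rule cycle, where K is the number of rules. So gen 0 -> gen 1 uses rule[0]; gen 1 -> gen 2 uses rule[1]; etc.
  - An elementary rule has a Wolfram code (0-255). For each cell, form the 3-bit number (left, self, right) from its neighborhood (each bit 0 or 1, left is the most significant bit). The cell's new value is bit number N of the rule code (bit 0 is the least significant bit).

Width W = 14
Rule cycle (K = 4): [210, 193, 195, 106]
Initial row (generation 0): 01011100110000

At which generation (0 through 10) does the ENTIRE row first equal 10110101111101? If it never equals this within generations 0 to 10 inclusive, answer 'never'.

Answer: 8

Derivation:
Gen 0: 01011100110000
Gen 1 (rule 210): 10001111011000
Gen 2 (rule 193): 00100111001011
Gen 3 (rule 195): 11001011010001
Gen 4 (rule 106): 11010111100010
Gen 5 (rule 210): 01000011110101
Gen 6 (rule 193): 00011001110000
Gen 7 (rule 195): 11101010110111
Gen 8 (rule 106): 10110101111101
Gen 9 (rule 210): 00010000111100
Gen 10 (rule 193): 11000110011101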